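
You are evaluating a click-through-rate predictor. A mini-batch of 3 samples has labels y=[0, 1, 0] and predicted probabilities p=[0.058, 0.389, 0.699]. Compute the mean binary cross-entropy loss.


L[0] = -ln(1-0.058) = -ln(0.942) = 0.0598
L[1] = -ln(0.389) = 0.9442
L[2] = -ln(1-0.699) = -ln(0.301) = 1.2006
mean = (0.0598 + 0.9442 + 1.2006)/3 = 0.7349

0.7349


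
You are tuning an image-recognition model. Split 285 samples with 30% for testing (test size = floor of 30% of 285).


Test = ⌊285·30/100⌋ = 85
Train = 285 - 85 = 200

Train: 200, Test: 85


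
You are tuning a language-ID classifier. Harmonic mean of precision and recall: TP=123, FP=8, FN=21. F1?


Precision = 123/131 = 0.9389
Recall = 123/144 = 0.8542
F1 = 2·P·R/(P+R) = 2·TP/(2·TP+FP+FN) = 246/(246+8+21) = 246/275 = 0.8945

0.8945


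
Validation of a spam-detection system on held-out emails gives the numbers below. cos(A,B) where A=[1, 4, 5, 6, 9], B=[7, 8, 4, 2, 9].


A·B = 1·7 + 4·8 + 5·4 + 6·2 + 9·9 = 152
‖A‖ = √159 = 12.6095, ‖B‖ = √214 = 14.6287
cos = 152/(√159·√214) = 152/√34026 = 0.824

0.824


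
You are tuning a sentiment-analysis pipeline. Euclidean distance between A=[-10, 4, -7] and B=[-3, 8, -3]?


d = √((-10+ 3)² + (4-8)² + (-7+ 3)²)
  = √(49 + 16 + 16)
  = √81 = 9.0

9.0


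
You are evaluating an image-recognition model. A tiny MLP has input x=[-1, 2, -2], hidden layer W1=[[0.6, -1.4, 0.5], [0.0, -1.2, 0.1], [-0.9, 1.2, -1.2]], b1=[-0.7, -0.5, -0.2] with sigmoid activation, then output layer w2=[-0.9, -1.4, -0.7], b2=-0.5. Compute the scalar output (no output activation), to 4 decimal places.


z1[0] = (0.6)·(-1) + (-1.4)·(2) + (0.5)·(-2) - 0.7 = -5.1
z1[1] = (0.0)·(-1) + (-1.2)·(2) + (0.1)·(-2) - 0.5 = -3.1
z1[2] = (-0.9)·(-1) + (1.2)·(2) + (-1.2)·(-2) - 0.2 = 5.5
h = sigmoid(z1) = [0.0061, 0.0431, 0.9959]
output = (-0.9)·(0.0061) + (-1.4)·(0.0431) + (-0.7)·(0.9959) - 0.5 = -1.263

-1.263


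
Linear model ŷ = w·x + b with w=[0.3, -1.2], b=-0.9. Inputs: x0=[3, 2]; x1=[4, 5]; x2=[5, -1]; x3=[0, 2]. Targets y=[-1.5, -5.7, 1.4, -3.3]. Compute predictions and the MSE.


ŷ0 = (0.3)·(3) + (-1.2)·(2) - 0.9 = -2.4
ŷ1 = (0.3)·(4) + (-1.2)·(5) - 0.9 = -5.7
ŷ2 = (0.3)·(5) + (-1.2)·(-1) - 0.9 = 1.8
ŷ3 = (0.3)·(0) + (-1.2)·(2) - 0.9 = -3.3
errors² = [0.81, 0.0, 0.16, 0.0]
MSE = 0.9700/4 = 0.2425

0.2425


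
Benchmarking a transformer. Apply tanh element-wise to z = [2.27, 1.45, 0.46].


tanh(2.27) = 0.9789
tanh(1.45) = 0.8957
tanh(0.46) = 0.4301
result = [0.9789, 0.8957, 0.4301]

[0.9789, 0.8957, 0.4301]


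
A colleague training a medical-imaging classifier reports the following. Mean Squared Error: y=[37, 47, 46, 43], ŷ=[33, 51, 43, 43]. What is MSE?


Squared errors: (37-33)²=16, (47-51)²=16, (46-43)²=9, (43-43)²=0
Sum = 41
MSE = 41/4 = 41/4

41/4


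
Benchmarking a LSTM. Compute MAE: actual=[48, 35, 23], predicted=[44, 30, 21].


Absolute errors: |48-44|=4, |35-30|=5, |23-21|=2
Sum = 11
MAE = 11/3 = 11/3

11/3


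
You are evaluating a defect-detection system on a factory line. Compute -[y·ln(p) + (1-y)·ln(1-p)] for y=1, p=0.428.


BCE = -[y·ln(p) + (1-y)·ln(1-p)]
= -1·ln(0.428) - 0
= -ln(0.428) = 0.8486

0.8486


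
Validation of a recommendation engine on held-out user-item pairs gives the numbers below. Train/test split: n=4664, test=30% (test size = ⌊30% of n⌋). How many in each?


Test = ⌊4664·30/100⌋ = 1399
Train = 4664 - 1399 = 3265

Train: 3265, Test: 1399


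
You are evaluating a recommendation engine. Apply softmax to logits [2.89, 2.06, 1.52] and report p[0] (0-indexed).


Exponentials: e^2.89=17.9933, e^2.06=7.846, e^1.52=4.5722
Sum = 30.4115
Softmax = [0.5917, 0.258, 0.1503]
p[0] = 17.9933/30.4115 = 0.5917

0.5917


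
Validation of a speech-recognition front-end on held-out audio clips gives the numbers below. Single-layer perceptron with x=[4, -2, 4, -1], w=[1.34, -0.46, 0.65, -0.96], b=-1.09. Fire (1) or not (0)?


z = (4)·(1.34) + (-2)·(-0.46) + (4)·(0.65) + (-1)·(-0.96) - 1.09
  = 8.75
step(z) = 1 (z≥0)

1


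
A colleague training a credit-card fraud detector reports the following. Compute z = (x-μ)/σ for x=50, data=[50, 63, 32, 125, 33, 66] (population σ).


μ = 61.5, σ = 31.277
z = (50 - 61.5)/31.277 = -0.3677

-0.3677


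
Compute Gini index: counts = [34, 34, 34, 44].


Probabilities: [34/146, 34/146, 34/146, 44/146] ≈ [0.2329, 0.2329, 0.2329, 0.3014]
Σpᵢ² = (1156 + 1156 + 1156 + 1936)/146² = 5404/21316
Gini = 1 - Σpᵢ² = 1 - 5404/21316 = 0.7465

0.7465


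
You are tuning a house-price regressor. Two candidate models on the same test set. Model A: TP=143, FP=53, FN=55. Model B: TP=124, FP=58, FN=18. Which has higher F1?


Model A: P=143/196=0.7296, R=143/198=0.7222, F1=2PR/(P+R)=2TP/(2TP+FP+FN)=286/394=0.7259
Model B: P=124/182=0.6813, R=124/142=0.8732, F1=2PR/(P+R)=2TP/(2TP+FP+FN)=248/324=0.7654
0.7259 < 0.7654 → Model B

Model B


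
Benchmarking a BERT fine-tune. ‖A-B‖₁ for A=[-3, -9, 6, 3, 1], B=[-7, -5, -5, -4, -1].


d = |-3+ 7| + |-9+ 5| + |6+ 5| + |3+ 4| + |1+ 1|
  = 4 + 4 + 11 + 7 + 2
  = 28

28


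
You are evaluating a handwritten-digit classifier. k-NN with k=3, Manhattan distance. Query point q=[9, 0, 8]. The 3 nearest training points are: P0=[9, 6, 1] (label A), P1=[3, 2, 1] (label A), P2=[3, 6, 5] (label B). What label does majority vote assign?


d(q,P0) = 13  (label A)
d(q,P1) = 15  (label A)
d(q,P2) = 15  (label B)
Votes: A=2, B=1
Majority → A

A


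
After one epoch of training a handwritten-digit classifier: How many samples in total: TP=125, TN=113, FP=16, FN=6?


Total = TP + TN + FP + FN
= 125 + 113 + 16 + 6
= 260
(Predicted positive: 141, predicted negative: 119)

260


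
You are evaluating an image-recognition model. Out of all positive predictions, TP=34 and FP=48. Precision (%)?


Precision = TP/(TP+FP)
= 34/(34+48)
= 34/82 = 41.46%

41.46%


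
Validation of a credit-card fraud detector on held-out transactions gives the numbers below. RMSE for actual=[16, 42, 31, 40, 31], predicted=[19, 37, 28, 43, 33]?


MSE = 56/5 = 11.2
RMSE = √(56/5) = 3.3466

3.3466


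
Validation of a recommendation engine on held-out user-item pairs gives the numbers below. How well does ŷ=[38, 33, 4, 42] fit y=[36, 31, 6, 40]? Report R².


ȳ = 28.25
SS_res = Σ(y-ŷ)² = 16
SS_tot = Σ(y-ȳ)² = 700.75
R² = 1 - SS_res/SS_tot = 1 - 0.0228 = 0.9772

0.9772


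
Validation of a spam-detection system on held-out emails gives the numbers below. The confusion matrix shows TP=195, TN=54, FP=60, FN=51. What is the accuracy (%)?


Accuracy = (TP+TN)/(TP+TN+FP+FN)
= (195+54)/(360)
= 249/360 = 69.17%

69.17%


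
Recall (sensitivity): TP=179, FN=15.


Recall = TP/(TP+FN)
= 179/(179+15)
= 179/194 = 92.27%

92.27%


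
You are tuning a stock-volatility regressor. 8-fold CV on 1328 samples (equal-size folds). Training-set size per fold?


Fold size = 1328/8 = 166
Training per fold = 1328 - 166 = 1162

1162


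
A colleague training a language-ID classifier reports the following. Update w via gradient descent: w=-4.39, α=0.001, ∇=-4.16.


w_new = w - α·∇
= -4.39 - 0.001·-4.16
= -4.39 + 0.00416
= -4.38584

-4.38584


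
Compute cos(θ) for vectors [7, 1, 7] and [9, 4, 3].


A·B = 7·9 + 1·4 + 7·3 = 88
‖A‖ = √99 = 9.9499, ‖B‖ = √106 = 10.2956
cos = 88/(√99·√106) = 88/√10494 = 0.859

0.859


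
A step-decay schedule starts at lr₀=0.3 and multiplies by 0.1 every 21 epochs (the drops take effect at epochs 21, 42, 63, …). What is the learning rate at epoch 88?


n_drops = ⌊88/21⌋ = 4
lr = 0.3·0.1^4 = 0.3·0.0001 = 0.00003

0.00003


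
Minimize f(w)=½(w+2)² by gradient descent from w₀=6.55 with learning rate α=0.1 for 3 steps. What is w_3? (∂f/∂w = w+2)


step 1: grad = 6.55+2 = 8.55; w = 6.55 - 0.1·(8.55) = 5.695
step 2: grad = 5.695+2 = 7.695; w = 5.695 - 0.1·(7.695) = 4.9255
step 3: grad = 4.9255+2 = 6.9255; w = 4.9255 - 0.1·(6.9255) = 4.23295

4.23295


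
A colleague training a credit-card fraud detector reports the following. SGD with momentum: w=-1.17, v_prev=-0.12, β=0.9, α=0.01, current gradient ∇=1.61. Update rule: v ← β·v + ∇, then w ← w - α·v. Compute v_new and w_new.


v_new = 0.9·-0.12 + 1.61 = -0.108 + 1.61 = 1.502
w_new = -1.17 - 0.01·1.502 = -1.17 - 0.01502 = -1.18502

v_new=1.502, w_new=-1.18502


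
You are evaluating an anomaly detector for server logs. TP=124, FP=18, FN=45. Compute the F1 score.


Precision = 124/142 = 0.8732
Recall = 124/169 = 0.7337
F1 = 2·P·R/(P+R) = 2·TP/(2·TP+FP+FN) = 248/(248+18+45) = 248/311 = 0.7974

0.7974


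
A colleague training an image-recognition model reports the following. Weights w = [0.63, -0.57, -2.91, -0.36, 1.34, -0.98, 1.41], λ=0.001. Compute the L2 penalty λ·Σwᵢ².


‖w‖₂² = (0.63)² + (-0.57)² + (-2.91)² + (-0.36)² + (1.34)² + (-0.98)² + (1.41)²
     = 0.3969 + 0.3249 + 8.4681 + 0.1296 + 1.7956 + 0.9604 + 1.9881
     = 14.0636
λ·‖w‖₂² = 0.001·14.0636 = 0.014064

0.014064


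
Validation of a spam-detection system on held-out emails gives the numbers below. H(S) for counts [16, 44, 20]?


Probabilities: [16/80, 44/80, 20/80] ≈ [0.2, 0.55, 0.25]
H = -((16/80)·log₂(16/80) + (44/80)·log₂(44/80) + (20/80)·log₂(20/80))
  = 1.4388 bits

1.4388 bits


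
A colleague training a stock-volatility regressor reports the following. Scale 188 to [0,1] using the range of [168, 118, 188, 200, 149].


min=118, max=200
(188-118)/(200-118) = 70/82 = 0.8537

0.8537


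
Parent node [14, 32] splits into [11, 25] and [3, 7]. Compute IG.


Parent = [14, 32], H_parent = 0.8865
H_left = 0.888 (n=36), H_right = 0.8813 (n=10)
H_children = (36/46)·0.888 + (10/46)·0.8813 = 0.8865
IG = 0.8865 - 0.8865 = 0.0

0.0


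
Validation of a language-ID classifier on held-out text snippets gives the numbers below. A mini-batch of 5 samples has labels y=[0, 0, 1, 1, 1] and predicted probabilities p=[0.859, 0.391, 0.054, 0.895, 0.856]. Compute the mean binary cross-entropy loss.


L[0] = -ln(1-0.859) = -ln(0.141) = 1.959
L[1] = -ln(1-0.391) = -ln(0.609) = 0.4959
L[2] = -ln(0.054) = 2.9188
L[3] = -ln(0.895) = 0.1109
L[4] = -ln(0.856) = 0.1555
mean = (1.959 + 0.4959 + 2.9188 + 0.1109 + 0.1555)/5 = 1.128

1.128


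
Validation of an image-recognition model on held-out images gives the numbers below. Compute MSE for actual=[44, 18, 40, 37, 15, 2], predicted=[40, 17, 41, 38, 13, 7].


Squared errors: (44-40)²=16, (18-17)²=1, (40-41)²=1, (37-38)²=1, (15-13)²=4, (2-7)²=25
Sum = 48
MSE = 48/6 = 8

8


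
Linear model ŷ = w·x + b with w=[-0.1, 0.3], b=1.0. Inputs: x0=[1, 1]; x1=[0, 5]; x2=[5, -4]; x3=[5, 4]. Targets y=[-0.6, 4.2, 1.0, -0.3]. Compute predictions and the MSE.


ŷ0 = (-0.1)·(1) + (0.3)·(1) + 1.0 = 1.2
ŷ1 = (-0.1)·(0) + (0.3)·(5) + 1.0 = 2.5
ŷ2 = (-0.1)·(5) + (0.3)·(-4) + 1.0 = -0.7
ŷ3 = (-0.1)·(5) + (0.3)·(4) + 1.0 = 1.7
errors² = [3.24, 2.89, 2.89, 4.0]
MSE = 13.0200/4 = 3.255

3.255


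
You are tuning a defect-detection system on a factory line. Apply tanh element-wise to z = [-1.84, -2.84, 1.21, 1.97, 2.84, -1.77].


tanh(-1.84) = -0.9508
tanh(-2.84) = -0.9932
tanh(1.21) = 0.8367
tanh(1.97) = 0.9618
tanh(2.84) = 0.9932
tanh(-1.77) = -0.9436
result = [-0.9508, -0.9932, 0.8367, 0.9618, 0.9932, -0.9436]

[-0.9508, -0.9932, 0.8367, 0.9618, 0.9932, -0.9436]


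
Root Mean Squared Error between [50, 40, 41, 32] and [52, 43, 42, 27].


MSE = 39/4 = 9.75
RMSE = √(39/4) = 3.1225

3.1225


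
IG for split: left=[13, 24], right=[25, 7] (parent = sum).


Parent = [38, 31], H_parent = 0.9926
H_left = 0.9353 (n=37), H_right = 0.7579 (n=32)
H_children = (37/69)·0.9353 + (32/69)·0.7579 = 0.853
IG = 0.9926 - 0.853 = 0.1396

0.1396


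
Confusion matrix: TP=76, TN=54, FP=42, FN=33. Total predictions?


Total = TP + TN + FP + FN
= 76 + 54 + 42 + 33
= 205
(Predicted positive: 118, predicted negative: 87)

205


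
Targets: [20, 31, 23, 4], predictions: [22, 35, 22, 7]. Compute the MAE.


Absolute errors: |20-22|=2, |31-35|=4, |23-22|=1, |4-7|=3
Sum = 10
MAE = 10/4 = 5/2

5/2


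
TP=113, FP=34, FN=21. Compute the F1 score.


Precision = 113/147 = 0.7687
Recall = 113/134 = 0.8433
F1 = 2·P·R/(P+R) = 2·TP/(2·TP+FP+FN) = 226/(226+34+21) = 226/281 = 0.8043

0.8043


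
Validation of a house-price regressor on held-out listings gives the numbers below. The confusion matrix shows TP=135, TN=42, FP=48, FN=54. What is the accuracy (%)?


Accuracy = (TP+TN)/(TP+TN+FP+FN)
= (135+42)/(279)
= 177/279 = 63.44%

63.44%


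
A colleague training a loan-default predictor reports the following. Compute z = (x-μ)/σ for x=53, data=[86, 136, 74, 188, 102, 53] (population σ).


μ = 106.5, σ = 44.4813
z = (53 - 106.5)/44.4813 = -1.2028

-1.2028


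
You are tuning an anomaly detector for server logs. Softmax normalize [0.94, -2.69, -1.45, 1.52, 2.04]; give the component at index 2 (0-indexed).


Exponentials: e^0.94=2.56, e^-2.69=0.0679, e^-1.45=0.2346, e^1.52=4.5722, e^2.04=7.6906
Sum = 15.1253
Softmax = [0.1693, 0.0045, 0.0155, 0.3023, 0.5085]
p[2] = 0.2346/15.1253 = 0.0155

0.0155


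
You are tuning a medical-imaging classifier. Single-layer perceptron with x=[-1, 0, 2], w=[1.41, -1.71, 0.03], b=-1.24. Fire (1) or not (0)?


z = (-1)·(1.41) + (0)·(-1.71) + (2)·(0.03) - 1.24
  = -2.59
step(z) = 0 (z<0)

0


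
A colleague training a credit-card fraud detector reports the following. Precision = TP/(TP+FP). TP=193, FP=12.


Precision = TP/(TP+FP)
= 193/(193+12)
= 193/205 = 94.15%

94.15%


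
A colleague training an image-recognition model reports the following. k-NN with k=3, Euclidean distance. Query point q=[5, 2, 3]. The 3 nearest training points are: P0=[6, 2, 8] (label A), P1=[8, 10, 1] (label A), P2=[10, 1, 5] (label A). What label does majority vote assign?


d(q,P0) = 5.099  (label A)
d(q,P1) = 8.775  (label A)
d(q,P2) = 5.4772  (label A)
Votes: A=3, B=0
Majority → A

A


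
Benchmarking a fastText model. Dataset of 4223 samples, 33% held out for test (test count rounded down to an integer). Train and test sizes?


Test = ⌊4223·33/100⌋ = 1393
Train = 4223 - 1393 = 2830

Train: 2830, Test: 1393


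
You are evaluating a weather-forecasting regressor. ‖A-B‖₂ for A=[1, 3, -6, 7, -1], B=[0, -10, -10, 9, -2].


d = √((1-0)² + (3+ 10)² + (-6+ 10)² + (7-9)² + (-1+ 2)²)
  = √(1 + 169 + 16 + 4 + 1)
  = √191 = 13.8203

13.8203


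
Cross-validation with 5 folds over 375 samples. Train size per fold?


Fold size = 375/5 = 75
Training per fold = 375 - 75 = 300

300


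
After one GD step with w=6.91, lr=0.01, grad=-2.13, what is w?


w_new = w - α·∇
= 6.91 - 0.01·-2.13
= 6.91 + 0.0213
= 6.9313

6.9313


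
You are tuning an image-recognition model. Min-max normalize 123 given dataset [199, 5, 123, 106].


min=5, max=199
(123-5)/(199-5) = 118/194 = 0.6082

0.6082


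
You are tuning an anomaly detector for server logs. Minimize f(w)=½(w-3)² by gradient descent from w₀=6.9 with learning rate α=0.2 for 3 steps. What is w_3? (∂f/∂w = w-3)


step 1: grad = 6.9-3 = 3.9; w = 6.9 - 0.2·(3.9) = 6.12
step 2: grad = 6.12-3 = 3.12; w = 6.12 - 0.2·(3.12) = 5.496
step 3: grad = 5.496-3 = 2.496; w = 5.496 - 0.2·(2.496) = 4.9968

4.9968


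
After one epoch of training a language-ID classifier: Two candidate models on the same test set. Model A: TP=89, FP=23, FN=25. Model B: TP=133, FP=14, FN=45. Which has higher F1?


Model A: P=89/112=0.7946, R=89/114=0.7807, F1=2PR/(P+R)=2TP/(2TP+FP+FN)=178/226=0.7876
Model B: P=133/147=0.9048, R=133/178=0.7472, F1=2PR/(P+R)=2TP/(2TP+FP+FN)=266/325=0.8185
0.7876 < 0.8185 → Model B

Model B


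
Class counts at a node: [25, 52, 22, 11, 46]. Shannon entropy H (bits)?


Probabilities: [25/156, 52/156, 22/156, 11/156, 46/156] ≈ [0.1603, 0.3333, 0.141, 0.0705, 0.2949]
H = -((25/156)·log₂(25/156) + (52/156)·log₂(52/156) + (22/156)·log₂(22/156) + (11/156)·log₂(11/156) + (46/156)·log₂(46/156))
  = 2.1395 bits

2.1395 bits


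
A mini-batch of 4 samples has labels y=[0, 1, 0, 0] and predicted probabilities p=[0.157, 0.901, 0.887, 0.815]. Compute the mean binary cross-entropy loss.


L[0] = -ln(1-0.157) = -ln(0.843) = 0.1708
L[1] = -ln(0.901) = 0.1043
L[2] = -ln(1-0.887) = -ln(0.113) = 2.1804
L[3] = -ln(1-0.815) = -ln(0.185) = 1.6874
mean = (0.1708 + 0.1043 + 2.1804 + 1.6874)/4 = 1.0357

1.0357


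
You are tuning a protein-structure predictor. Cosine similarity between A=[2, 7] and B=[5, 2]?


A·B = 2·5 + 7·2 = 24
‖A‖ = √53 = 7.2801, ‖B‖ = √29 = 5.3852
cos = 24/(√53·√29) = 24/√1537 = 0.6122

0.6122


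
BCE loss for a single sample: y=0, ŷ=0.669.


BCE = -[y·ln(p) + (1-y)·ln(1-p)]
= -0 - 1·ln(1-0.669)
= -ln(0.331) = 1.1056

1.1056


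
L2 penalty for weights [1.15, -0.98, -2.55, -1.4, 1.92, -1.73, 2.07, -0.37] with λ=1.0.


‖w‖₂² = (1.15)² + (-0.98)² + (-2.55)² + (-1.4)² + (1.92)² + (-1.73)² + (2.07)² + (-0.37)²
     = 1.3225 + 0.9604 + 6.5025 + 1.96 + 3.6864 + 2.9929 + 4.2849 + 0.1369
     = 21.8465
λ·‖w‖₂² = 1.0·21.8465 = 21.8465

21.8465


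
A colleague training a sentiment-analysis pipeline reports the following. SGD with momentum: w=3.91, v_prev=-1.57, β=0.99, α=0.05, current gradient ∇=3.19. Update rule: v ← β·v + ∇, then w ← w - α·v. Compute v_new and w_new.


v_new = 0.99·-1.57 + 3.19 = -1.5543 + 3.19 = 1.6357
w_new = 3.91 - 0.05·1.6357 = 3.91 - 0.081785 = 3.828215

v_new=1.6357, w_new=3.828215


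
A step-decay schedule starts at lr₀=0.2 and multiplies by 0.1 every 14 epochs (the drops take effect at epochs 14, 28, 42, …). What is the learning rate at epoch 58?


n_drops = ⌊58/14⌋ = 4
lr = 0.2·0.1^4 = 0.2·0.0001 = 0.00002

0.00002


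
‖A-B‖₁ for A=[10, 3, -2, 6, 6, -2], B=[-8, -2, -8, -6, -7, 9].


d = |10+ 8| + |3+ 2| + |-2+ 8| + |6+ 6| + |6+ 7| + |-2-9|
  = 18 + 5 + 6 + 12 + 13 + 11
  = 65

65


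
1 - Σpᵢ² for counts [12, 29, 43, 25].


Probabilities: [12/109, 29/109, 43/109, 25/109] ≈ [0.1101, 0.2661, 0.3945, 0.2294]
Σpᵢ² = (144 + 841 + 1849 + 625)/109² = 3459/11881
Gini = 1 - Σpᵢ² = 1 - 3459/11881 = 0.7089

0.7089


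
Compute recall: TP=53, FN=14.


Recall = TP/(TP+FN)
= 53/(53+14)
= 53/67 = 79.1%

79.1%


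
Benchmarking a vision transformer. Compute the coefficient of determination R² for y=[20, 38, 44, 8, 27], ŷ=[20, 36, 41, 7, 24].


ȳ = 27.4
SS_res = Σ(y-ŷ)² = 23
SS_tot = Σ(y-ȳ)² = 819.2
R² = 1 - SS_res/SS_tot = 1 - 0.0281 = 0.9719

0.9719


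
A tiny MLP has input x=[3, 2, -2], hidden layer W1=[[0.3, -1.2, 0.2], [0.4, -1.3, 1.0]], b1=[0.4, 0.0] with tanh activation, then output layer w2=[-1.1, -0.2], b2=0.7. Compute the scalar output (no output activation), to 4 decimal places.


z1[0] = (0.3)·(3) + (-1.2)·(2) + (0.2)·(-2) + 0.4 = -1.5
z1[1] = (0.4)·(3) + (-1.3)·(2) + (1.0)·(-2) + 0.0 = -3.4
h = tanh(z1) = [-0.9051, -0.9978]
output = (-1.1)·(-0.9051) + (-0.2)·(-0.9978) + 0.7 = 1.8952

1.8952


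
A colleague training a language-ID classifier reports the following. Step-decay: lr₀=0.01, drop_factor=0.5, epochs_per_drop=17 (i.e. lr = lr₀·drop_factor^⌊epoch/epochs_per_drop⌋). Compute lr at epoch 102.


n_drops = ⌊102/17⌋ = 6
lr = 0.01·0.5^6 = 0.01·0.015625 = 0.00015625

0.00015625


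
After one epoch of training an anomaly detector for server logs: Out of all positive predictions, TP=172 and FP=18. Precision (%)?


Precision = TP/(TP+FP)
= 172/(172+18)
= 172/190 = 90.53%

90.53%


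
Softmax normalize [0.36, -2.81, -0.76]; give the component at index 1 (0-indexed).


Exponentials: e^0.36=1.4333, e^-2.81=0.0602, e^-0.76=0.4677
Sum = 1.9612
Softmax = [0.7308, 0.0307, 0.2385]
p[1] = 0.0602/1.9612 = 0.0307

0.0307


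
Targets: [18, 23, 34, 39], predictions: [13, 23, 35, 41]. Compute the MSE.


Squared errors: (18-13)²=25, (23-23)²=0, (34-35)²=1, (39-41)²=4
Sum = 30
MSE = 30/4 = 15/2

15/2


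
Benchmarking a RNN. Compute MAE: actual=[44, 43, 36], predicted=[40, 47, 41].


Absolute errors: |44-40|=4, |43-47|=4, |36-41|=5
Sum = 13
MAE = 13/3 = 13/3

13/3


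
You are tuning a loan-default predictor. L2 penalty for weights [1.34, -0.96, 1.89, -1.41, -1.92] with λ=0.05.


‖w‖₂² = (1.34)² + (-0.96)² + (1.89)² + (-1.41)² + (-1.92)²
     = 1.7956 + 0.9216 + 3.5721 + 1.9881 + 3.6864
     = 11.9638
λ·‖w‖₂² = 0.05·11.9638 = 0.59819

0.59819


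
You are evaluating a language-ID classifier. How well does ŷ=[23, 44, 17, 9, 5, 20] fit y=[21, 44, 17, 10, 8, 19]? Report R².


ȳ = 19.8333
SS_res = Σ(y-ŷ)² = 15
SS_tot = Σ(y-ȳ)² = 830.83
R² = 1 - SS_res/SS_tot = 1 - 0.0181 = 0.9819

0.9819


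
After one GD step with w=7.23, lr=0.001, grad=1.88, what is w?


w_new = w - α·∇
= 7.23 - 0.001·1.88
= 7.23 - 0.00188
= 7.22812

7.22812


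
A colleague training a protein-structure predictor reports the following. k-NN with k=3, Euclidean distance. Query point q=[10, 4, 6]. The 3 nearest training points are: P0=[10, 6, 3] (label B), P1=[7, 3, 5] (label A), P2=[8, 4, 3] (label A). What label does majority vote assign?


d(q,P0) = 3.6056  (label B)
d(q,P1) = 3.3166  (label A)
d(q,P2) = 3.6056  (label A)
Votes: A=2, B=1
Majority → A

A


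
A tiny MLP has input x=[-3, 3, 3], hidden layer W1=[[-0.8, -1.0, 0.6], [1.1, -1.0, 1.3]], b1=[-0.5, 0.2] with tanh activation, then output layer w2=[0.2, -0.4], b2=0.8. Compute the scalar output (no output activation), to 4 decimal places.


z1[0] = (-0.8)·(-3) + (-1.0)·(3) + (0.6)·(3) - 0.5 = 0.7
z1[1] = (1.1)·(-3) + (-1.0)·(3) + (1.3)·(3) + 0.2 = -2.2
h = tanh(z1) = [0.6044, -0.9757]
output = (0.2)·(0.6044) + (-0.4)·(-0.9757) + 0.8 = 1.3112

1.3112


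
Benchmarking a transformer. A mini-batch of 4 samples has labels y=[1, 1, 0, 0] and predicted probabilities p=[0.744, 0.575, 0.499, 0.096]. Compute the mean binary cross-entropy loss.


L[0] = -ln(0.744) = 0.2957
L[1] = -ln(0.575) = 0.5534
L[2] = -ln(1-0.499) = -ln(0.501) = 0.6911
L[3] = -ln(1-0.096) = -ln(0.904) = 0.1009
mean = (0.2957 + 0.5534 + 0.6911 + 0.1009)/4 = 0.4103

0.4103


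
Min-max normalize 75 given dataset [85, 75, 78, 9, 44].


min=9, max=85
(75-9)/(85-9) = 66/76 = 0.8684

0.8684


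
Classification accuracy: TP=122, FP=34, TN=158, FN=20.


Accuracy = (TP+TN)/(TP+TN+FP+FN)
= (122+158)/(334)
= 280/334 = 83.83%

83.83%


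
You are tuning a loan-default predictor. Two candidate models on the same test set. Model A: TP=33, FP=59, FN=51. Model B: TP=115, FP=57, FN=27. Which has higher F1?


Model A: P=33/92=0.3587, R=33/84=0.3929, F1=2PR/(P+R)=2TP/(2TP+FP+FN)=66/176=0.375
Model B: P=115/172=0.6686, R=115/142=0.8099, F1=2PR/(P+R)=2TP/(2TP+FP+FN)=230/314=0.7325
0.375 < 0.7325 → Model B

Model B


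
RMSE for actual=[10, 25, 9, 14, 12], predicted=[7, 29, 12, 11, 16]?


MSE = 59/5 = 11.8
RMSE = √(59/5) = 3.4351

3.4351


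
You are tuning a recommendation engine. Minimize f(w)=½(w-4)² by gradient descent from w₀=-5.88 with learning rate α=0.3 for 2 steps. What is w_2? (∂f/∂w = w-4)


step 1: grad = -5.88-4 = -9.88; w = -5.88 - 0.3·(-9.88) = -2.916
step 2: grad = -2.916-4 = -6.916; w = -2.916 - 0.3·(-6.916) = -0.8412

-0.8412


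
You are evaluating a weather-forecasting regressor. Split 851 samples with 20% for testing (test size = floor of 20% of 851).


Test = ⌊851·20/100⌋ = 170
Train = 851 - 170 = 681

Train: 681, Test: 170


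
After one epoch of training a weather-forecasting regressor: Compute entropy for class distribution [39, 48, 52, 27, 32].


Probabilities: [39/198, 48/198, 52/198, 27/198, 32/198] ≈ [0.197, 0.2424, 0.2626, 0.1364, 0.1616]
H = -((39/198)·log₂(39/198) + (48/198)·log₂(48/198) + (52/198)·log₂(52/198) + (27/198)·log₂(27/198) + (32/198)·log₂(32/198))
  = 2.2808 bits

2.2808 bits


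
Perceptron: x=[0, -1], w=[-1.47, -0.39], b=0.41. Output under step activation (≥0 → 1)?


z = (0)·(-1.47) + (-1)·(-0.39) + 0.41
  = 0.8
step(z) = 1 (z≥0)

1


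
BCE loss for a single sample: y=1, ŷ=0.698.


BCE = -[y·ln(p) + (1-y)·ln(1-p)]
= -1·ln(0.698) - 0
= -ln(0.698) = 0.3595

0.3595


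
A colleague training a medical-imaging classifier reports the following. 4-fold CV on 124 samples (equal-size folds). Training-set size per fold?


Fold size = 124/4 = 31
Training per fold = 124 - 31 = 93

93


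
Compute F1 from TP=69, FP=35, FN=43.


Precision = 69/104 = 0.6635
Recall = 69/112 = 0.6161
F1 = 2·P·R/(P+R) = 2·TP/(2·TP+FP+FN) = 138/(138+35+43) = 138/216 = 0.6389

0.6389


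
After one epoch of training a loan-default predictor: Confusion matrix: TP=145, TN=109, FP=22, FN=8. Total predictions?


Total = TP + TN + FP + FN
= 145 + 109 + 22 + 8
= 284
(Predicted positive: 167, predicted negative: 117)

284


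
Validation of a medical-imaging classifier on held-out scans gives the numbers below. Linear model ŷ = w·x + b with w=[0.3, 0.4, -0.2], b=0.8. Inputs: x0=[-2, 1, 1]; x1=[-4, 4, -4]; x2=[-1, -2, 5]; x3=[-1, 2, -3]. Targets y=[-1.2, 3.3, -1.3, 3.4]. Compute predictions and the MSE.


ŷ0 = (0.3)·(-2) + (0.4)·(1) + (-0.2)·(1) + 0.8 = 0.4
ŷ1 = (0.3)·(-4) + (0.4)·(4) + (-0.2)·(-4) + 0.8 = 2.0
ŷ2 = (0.3)·(-1) + (0.4)·(-2) + (-0.2)·(5) + 0.8 = -1.3
ŷ3 = (0.3)·(-1) + (0.4)·(2) + (-0.2)·(-3) + 0.8 = 1.9
errors² = [2.56, 1.69, 0.0, 2.25]
MSE = 6.5000/4 = 1.625

1.625


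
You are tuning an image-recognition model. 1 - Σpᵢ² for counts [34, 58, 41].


Probabilities: [34/133, 58/133, 41/133] ≈ [0.2556, 0.4361, 0.3083]
Σpᵢ² = (1156 + 3364 + 1681)/133² = 6201/17689
Gini = 1 - Σpᵢ² = 1 - 6201/17689 = 0.6494

0.6494


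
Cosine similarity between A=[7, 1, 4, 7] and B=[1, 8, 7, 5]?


A·B = 7·1 + 1·8 + 4·7 + 7·5 = 78
‖A‖ = √115 = 10.7238, ‖B‖ = √139 = 11.7898
cos = 78/(√115·√139) = 78/√15985 = 0.6169

0.6169


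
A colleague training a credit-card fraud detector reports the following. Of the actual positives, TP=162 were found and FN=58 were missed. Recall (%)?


Recall = TP/(TP+FN)
= 162/(162+58)
= 162/220 = 73.64%

73.64%


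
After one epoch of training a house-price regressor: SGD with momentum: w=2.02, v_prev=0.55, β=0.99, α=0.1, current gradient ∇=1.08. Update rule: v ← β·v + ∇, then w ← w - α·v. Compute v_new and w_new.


v_new = 0.99·0.55 + 1.08 = 0.5445 + 1.08 = 1.6245
w_new = 2.02 - 0.1·1.6245 = 2.02 - 0.16245 = 1.85755

v_new=1.6245, w_new=1.85755


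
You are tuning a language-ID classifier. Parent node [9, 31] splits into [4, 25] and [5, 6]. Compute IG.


Parent = [9, 31], H_parent = 0.7692
H_left = 0.5788 (n=29), H_right = 0.994 (n=11)
H_children = (29/40)·0.5788 + (11/40)·0.994 = 0.693
IG = 0.7692 - 0.693 = 0.0762

0.0762


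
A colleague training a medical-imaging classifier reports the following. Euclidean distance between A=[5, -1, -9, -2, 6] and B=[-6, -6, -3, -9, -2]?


d = √((5+ 6)² + (-1+ 6)² + (-9+ 3)² + (-2+ 9)² + (6+ 2)²)
  = √(121 + 25 + 36 + 49 + 64)
  = √295 = 17.1756

17.1756


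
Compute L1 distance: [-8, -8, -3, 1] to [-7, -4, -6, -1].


d = |-8+ 7| + |-8+ 4| + |-3+ 6| + |1+ 1|
  = 1 + 4 + 3 + 2
  = 10

10


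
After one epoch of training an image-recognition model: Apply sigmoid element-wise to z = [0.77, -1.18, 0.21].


σ(0.77) = 1/(1+e^-0.77) = 0.6835
σ(-1.18) = 1/(1+e^1.18) = 0.2351
σ(0.21) = 1/(1+e^-0.21) = 0.5523
result = [0.6835, 0.2351, 0.5523]

[0.6835, 0.2351, 0.5523]


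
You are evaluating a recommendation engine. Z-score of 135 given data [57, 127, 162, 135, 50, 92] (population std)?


μ = 103.8333, σ = 41.0748
z = (135 - 103.8333)/41.0748 = 0.7588

0.7588


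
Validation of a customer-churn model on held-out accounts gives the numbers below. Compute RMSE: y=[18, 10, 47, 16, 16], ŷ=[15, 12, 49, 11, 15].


MSE = 43/5 = 8.6
RMSE = √(43/5) = 2.9326

2.9326


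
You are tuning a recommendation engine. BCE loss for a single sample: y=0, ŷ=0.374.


BCE = -[y·ln(p) + (1-y)·ln(1-p)]
= -0 - 1·ln(1-0.374)
= -ln(0.626) = 0.4684

0.4684


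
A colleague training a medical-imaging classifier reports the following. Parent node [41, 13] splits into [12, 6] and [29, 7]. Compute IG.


Parent = [41, 13], H_parent = 0.7963
H_left = 0.9183 (n=18), H_right = 0.7107 (n=36)
H_children = (18/54)·0.9183 + (36/54)·0.7107 = 0.7799
IG = 0.7963 - 0.7799 = 0.0164

0.0164


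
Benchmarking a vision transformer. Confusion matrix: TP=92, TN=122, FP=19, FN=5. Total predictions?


Total = TP + TN + FP + FN
= 92 + 122 + 19 + 5
= 238
(Predicted positive: 111, predicted negative: 127)

238


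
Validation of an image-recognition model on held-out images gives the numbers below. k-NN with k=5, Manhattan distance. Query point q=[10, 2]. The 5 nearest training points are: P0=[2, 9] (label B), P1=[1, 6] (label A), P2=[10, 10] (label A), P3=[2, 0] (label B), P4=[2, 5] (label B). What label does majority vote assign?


d(q,P0) = 15  (label B)
d(q,P1) = 13  (label A)
d(q,P2) = 8  (label A)
d(q,P3) = 10  (label B)
d(q,P4) = 11  (label B)
Votes: A=2, B=3
Majority → B

B


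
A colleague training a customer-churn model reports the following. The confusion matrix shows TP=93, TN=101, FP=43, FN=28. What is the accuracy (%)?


Accuracy = (TP+TN)/(TP+TN+FP+FN)
= (93+101)/(265)
= 194/265 = 73.21%

73.21%


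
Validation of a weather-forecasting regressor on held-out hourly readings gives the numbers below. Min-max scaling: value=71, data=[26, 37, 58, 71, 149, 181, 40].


min=26, max=181
(71-26)/(181-26) = 45/155 = 0.2903

0.2903


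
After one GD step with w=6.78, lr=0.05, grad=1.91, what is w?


w_new = w - α·∇
= 6.78 - 0.05·1.91
= 6.78 - 0.0955
= 6.6845

6.6845


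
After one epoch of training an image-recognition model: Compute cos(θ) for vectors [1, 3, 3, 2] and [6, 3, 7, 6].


A·B = 1·6 + 3·3 + 3·7 + 2·6 = 48
‖A‖ = √23 = 4.7958, ‖B‖ = √130 = 11.4018
cos = 48/(√23·√130) = 48/√2990 = 0.8778

0.8778


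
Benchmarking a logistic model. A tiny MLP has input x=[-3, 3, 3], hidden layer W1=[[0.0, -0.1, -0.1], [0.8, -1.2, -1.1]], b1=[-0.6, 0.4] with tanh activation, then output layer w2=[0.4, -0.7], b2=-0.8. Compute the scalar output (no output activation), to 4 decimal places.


z1[0] = (0.0)·(-3) + (-0.1)·(3) + (-0.1)·(3) - 0.6 = -1.2
z1[1] = (0.8)·(-3) + (-1.2)·(3) + (-1.1)·(3) + 0.4 = -8.9
h = tanh(z1) = [-0.8337, -1.0]
output = (0.4)·(-0.8337) + (-0.7)·(-1.0) - 0.8 = -0.4335

-0.4335


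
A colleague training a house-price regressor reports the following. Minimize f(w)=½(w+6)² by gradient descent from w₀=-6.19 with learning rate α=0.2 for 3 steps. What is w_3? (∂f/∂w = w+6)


step 1: grad = -6.19+6 = -0.19; w = -6.19 - 0.2·(-0.19) = -6.152
step 2: grad = -6.152+6 = -0.152; w = -6.152 - 0.2·(-0.152) = -6.1216
step 3: grad = -6.1216+6 = -0.1216; w = -6.1216 - 0.2·(-0.1216) = -6.09728

-6.09728


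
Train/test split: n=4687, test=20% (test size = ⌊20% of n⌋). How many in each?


Test = ⌊4687·20/100⌋ = 937
Train = 4687 - 937 = 3750

Train: 3750, Test: 937


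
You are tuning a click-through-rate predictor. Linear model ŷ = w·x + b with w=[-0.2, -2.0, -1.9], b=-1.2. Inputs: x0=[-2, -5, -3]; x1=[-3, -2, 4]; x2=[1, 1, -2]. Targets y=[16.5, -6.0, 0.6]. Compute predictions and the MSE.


ŷ0 = (-0.2)·(-2) + (-2.0)·(-5) + (-1.9)·(-3) - 1.2 = 14.9
ŷ1 = (-0.2)·(-3) + (-2.0)·(-2) + (-1.9)·(4) - 1.2 = -4.2
ŷ2 = (-0.2)·(1) + (-2.0)·(1) + (-1.9)·(-2) - 1.2 = 0.4
errors² = [2.56, 3.24, 0.04]
MSE = 5.8400/3 = 1.9467

1.9467


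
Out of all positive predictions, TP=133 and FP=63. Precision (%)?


Precision = TP/(TP+FP)
= 133/(133+63)
= 133/196 = 67.86%

67.86%


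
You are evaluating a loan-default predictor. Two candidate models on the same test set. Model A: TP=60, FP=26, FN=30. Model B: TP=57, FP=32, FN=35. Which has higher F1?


Model A: P=60/86=0.6977, R=60/90=0.6667, F1=2PR/(P+R)=2TP/(2TP+FP+FN)=120/176=0.6818
Model B: P=57/89=0.6404, R=57/92=0.6196, F1=2PR/(P+R)=2TP/(2TP+FP+FN)=114/181=0.6298
0.6818 > 0.6298 → Model A

Model A


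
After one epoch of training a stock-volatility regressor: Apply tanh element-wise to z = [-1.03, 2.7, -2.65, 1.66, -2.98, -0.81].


tanh(-1.03) = -0.7739
tanh(2.7) = 0.991
tanh(-2.65) = -0.9901
tanh(1.66) = 0.9302
tanh(-2.98) = -0.9949
tanh(-0.81) = -0.6696
result = [-0.7739, 0.991, -0.9901, 0.9302, -0.9949, -0.6696]

[-0.7739, 0.991, -0.9901, 0.9302, -0.9949, -0.6696]


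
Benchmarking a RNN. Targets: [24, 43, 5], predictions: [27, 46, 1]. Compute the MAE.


Absolute errors: |24-27|=3, |43-46|=3, |5-1|=4
Sum = 10
MAE = 10/3 = 10/3

10/3


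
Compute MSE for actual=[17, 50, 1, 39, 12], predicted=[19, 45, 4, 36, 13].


Squared errors: (17-19)²=4, (50-45)²=25, (1-4)²=9, (39-36)²=9, (12-13)²=1
Sum = 48
MSE = 48/5 = 48/5

48/5


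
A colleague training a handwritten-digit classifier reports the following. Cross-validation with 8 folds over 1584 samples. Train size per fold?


Fold size = 1584/8 = 198
Training per fold = 1584 - 198 = 1386

1386


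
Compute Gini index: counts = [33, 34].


Probabilities: [33/67, 34/67] ≈ [0.4925, 0.5075]
Σpᵢ² = (1089 + 1156)/67² = 2245/4489
Gini = 1 - Σpᵢ² = 1 - 2245/4489 = 0.4999

0.4999


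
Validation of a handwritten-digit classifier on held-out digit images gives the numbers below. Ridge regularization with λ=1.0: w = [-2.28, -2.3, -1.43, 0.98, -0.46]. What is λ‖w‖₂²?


‖w‖₂² = (-2.28)² + (-2.3)² + (-1.43)² + (0.98)² + (-0.46)²
     = 5.1984 + 5.29 + 2.0449 + 0.9604 + 0.2116
     = 13.7053
λ·‖w‖₂² = 1.0·13.7053 = 13.7053

13.7053


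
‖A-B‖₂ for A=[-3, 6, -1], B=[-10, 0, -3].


d = √((-3+ 10)² + (6-0)² + (-1+ 3)²)
  = √(49 + 36 + 4)
  = √89 = 9.434

9.434


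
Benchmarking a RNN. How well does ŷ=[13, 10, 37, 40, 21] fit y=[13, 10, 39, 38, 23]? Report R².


ȳ = 24.6
SS_res = Σ(y-ŷ)² = 12
SS_tot = Σ(y-ȳ)² = 737.2
R² = 1 - SS_res/SS_tot = 1 - 0.0163 = 0.9837

0.9837


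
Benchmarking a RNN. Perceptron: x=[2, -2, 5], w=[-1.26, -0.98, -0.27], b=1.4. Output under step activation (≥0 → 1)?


z = (2)·(-1.26) + (-2)·(-0.98) + (5)·(-0.27) + 1.4
  = -0.51
step(z) = 0 (z<0)

0


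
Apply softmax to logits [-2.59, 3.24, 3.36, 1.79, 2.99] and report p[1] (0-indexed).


Exponentials: e^-2.59=0.075, e^3.24=25.5337, e^3.36=28.7892, e^1.79=5.9895, e^2.99=19.8857
Sum = 80.2731
Softmax = [0.0009, 0.3181, 0.3586, 0.0746, 0.2477]
p[1] = 25.5337/80.2731 = 0.3181

0.3181


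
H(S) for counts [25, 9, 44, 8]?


Probabilities: [25/86, 9/86, 44/86, 8/86] ≈ [0.2907, 0.1047, 0.5116, 0.093]
H = -((25/86)·log₂(25/86) + (9/86)·log₂(9/86) + (44/86)·log₂(44/86) + (8/86)·log₂(8/86))
  = 1.6723 bits

1.6723 bits


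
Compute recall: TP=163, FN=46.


Recall = TP/(TP+FN)
= 163/(163+46)
= 163/209 = 77.99%

77.99%


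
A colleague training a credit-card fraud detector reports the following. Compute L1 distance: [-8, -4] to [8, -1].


d = |-8-8| + |-4+ 1|
  = 16 + 3
  = 19

19


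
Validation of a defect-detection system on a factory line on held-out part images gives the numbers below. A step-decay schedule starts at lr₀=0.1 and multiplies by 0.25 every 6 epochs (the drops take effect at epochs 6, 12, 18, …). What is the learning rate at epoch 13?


n_drops = ⌊13/6⌋ = 2
lr = 0.1·0.25^2 = 0.1·0.0625 = 0.00625

0.00625


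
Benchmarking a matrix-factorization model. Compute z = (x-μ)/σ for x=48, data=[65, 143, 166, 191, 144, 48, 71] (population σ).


μ = 118.2857, σ = 51.8947
z = (48 - 118.2857)/51.8947 = -1.3544

-1.3544


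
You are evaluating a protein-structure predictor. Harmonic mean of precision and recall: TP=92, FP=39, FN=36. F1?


Precision = 92/131 = 0.7023
Recall = 92/128 = 0.7188
F1 = 2·P·R/(P+R) = 2·TP/(2·TP+FP+FN) = 184/(184+39+36) = 184/259 = 0.7104

0.7104


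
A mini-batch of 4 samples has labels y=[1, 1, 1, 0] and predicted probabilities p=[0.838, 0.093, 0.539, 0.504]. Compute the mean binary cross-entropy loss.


L[0] = -ln(0.838) = 0.1767
L[1] = -ln(0.093) = 2.3752
L[2] = -ln(0.539) = 0.618
L[3] = -ln(1-0.504) = -ln(0.496) = 0.7012
mean = (0.1767 + 2.3752 + 0.618 + 0.7012)/4 = 0.9678

0.9678


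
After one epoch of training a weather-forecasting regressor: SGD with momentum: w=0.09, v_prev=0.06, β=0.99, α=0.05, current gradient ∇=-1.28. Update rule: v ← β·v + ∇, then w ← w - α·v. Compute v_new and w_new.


v_new = 0.99·0.06 - 1.28 = 0.0594 - 1.28 = -1.2206
w_new = 0.09 - 0.05·-1.2206 = 0.09 + 0.06103 = 0.15103

v_new=-1.2206, w_new=0.15103


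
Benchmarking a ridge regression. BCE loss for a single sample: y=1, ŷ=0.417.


BCE = -[y·ln(p) + (1-y)·ln(1-p)]
= -1·ln(0.417) - 0
= -ln(0.417) = 0.8747

0.8747


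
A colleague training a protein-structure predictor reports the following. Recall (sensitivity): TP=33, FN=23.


Recall = TP/(TP+FN)
= 33/(33+23)
= 33/56 = 58.93%

58.93%


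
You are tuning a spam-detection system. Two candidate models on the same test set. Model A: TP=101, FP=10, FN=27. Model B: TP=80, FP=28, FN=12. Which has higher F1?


Model A: P=101/111=0.9099, R=101/128=0.7891, F1=2PR/(P+R)=2TP/(2TP+FP+FN)=202/239=0.8452
Model B: P=80/108=0.7407, R=80/92=0.8696, F1=2PR/(P+R)=2TP/(2TP+FP+FN)=160/200=0.8
0.8452 > 0.8 → Model A

Model A


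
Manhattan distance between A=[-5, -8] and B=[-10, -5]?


d = |-5+ 10| + |-8+ 5|
  = 5 + 3
  = 8

8


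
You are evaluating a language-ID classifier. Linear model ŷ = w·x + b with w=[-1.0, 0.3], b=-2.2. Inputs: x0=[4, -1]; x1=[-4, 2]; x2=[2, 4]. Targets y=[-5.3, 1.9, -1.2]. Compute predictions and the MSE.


ŷ0 = (-1.0)·(4) + (0.3)·(-1) - 2.2 = -6.5
ŷ1 = (-1.0)·(-4) + (0.3)·(2) - 2.2 = 2.4
ŷ2 = (-1.0)·(2) + (0.3)·(4) - 2.2 = -3.0
errors² = [1.44, 0.25, 3.24]
MSE = 4.9300/3 = 1.6433

1.6433


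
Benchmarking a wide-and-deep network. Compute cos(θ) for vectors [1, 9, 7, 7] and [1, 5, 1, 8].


A·B = 1·1 + 9·5 + 7·1 + 7·8 = 109
‖A‖ = √180 = 13.4164, ‖B‖ = √91 = 9.5394
cos = 109/(√180·√91) = 109/√16380 = 0.8517

0.8517


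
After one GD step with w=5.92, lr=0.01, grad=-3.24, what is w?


w_new = w - α·∇
= 5.92 - 0.01·-3.24
= 5.92 + 0.0324
= 5.9524

5.9524


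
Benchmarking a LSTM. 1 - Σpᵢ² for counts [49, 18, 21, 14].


Probabilities: [49/102, 18/102, 21/102, 14/102] ≈ [0.4804, 0.1765, 0.2059, 0.1373]
Σpᵢ² = (2401 + 324 + 441 + 196)/102² = 3362/10404
Gini = 1 - Σpᵢ² = 1 - 3362/10404 = 0.6769

0.6769


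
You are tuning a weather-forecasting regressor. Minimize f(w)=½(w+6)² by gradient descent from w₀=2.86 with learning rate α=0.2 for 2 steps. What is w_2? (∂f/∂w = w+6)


step 1: grad = 2.86+6 = 8.86; w = 2.86 - 0.2·(8.86) = 1.088
step 2: grad = 1.088+6 = 7.088; w = 1.088 - 0.2·(7.088) = -0.3296

-0.3296


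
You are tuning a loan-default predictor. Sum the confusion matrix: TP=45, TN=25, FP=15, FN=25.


Total = TP + TN + FP + FN
= 45 + 25 + 15 + 25
= 110
(Predicted positive: 60, predicted negative: 50)

110


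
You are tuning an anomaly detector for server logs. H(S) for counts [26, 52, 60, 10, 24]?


Probabilities: [26/172, 52/172, 60/172, 10/172, 24/172] ≈ [0.1512, 0.3023, 0.3488, 0.0581, 0.1395]
H = -((26/172)·log₂(26/172) + (52/172)·log₂(52/172) + (60/172)·log₂(60/172) + (10/172)·log₂(10/172) + (24/172)·log₂(24/172))
  = 2.0989 bits

2.0989 bits
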